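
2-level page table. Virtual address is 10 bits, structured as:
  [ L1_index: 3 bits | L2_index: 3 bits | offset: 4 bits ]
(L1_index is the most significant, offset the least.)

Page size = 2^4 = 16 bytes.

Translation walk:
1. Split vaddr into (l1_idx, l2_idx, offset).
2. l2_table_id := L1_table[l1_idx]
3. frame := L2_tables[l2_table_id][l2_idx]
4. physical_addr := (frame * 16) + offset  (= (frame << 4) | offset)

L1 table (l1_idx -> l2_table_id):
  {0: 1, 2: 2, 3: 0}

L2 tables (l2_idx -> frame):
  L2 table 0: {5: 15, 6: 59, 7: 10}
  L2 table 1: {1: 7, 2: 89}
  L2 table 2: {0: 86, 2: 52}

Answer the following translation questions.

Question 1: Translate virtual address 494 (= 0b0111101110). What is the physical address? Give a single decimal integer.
vaddr = 494 = 0b0111101110
Split: l1_idx=3, l2_idx=6, offset=14
L1[3] = 0
L2[0][6] = 59
paddr = 59 * 16 + 14 = 958

Answer: 958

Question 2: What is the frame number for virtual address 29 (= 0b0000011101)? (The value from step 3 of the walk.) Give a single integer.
vaddr = 29: l1_idx=0, l2_idx=1
L1[0] = 1; L2[1][1] = 7

Answer: 7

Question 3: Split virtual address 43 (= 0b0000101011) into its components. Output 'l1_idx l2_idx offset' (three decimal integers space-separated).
Answer: 0 2 11

Derivation:
vaddr = 43 = 0b0000101011
  top 3 bits -> l1_idx = 0
  next 3 bits -> l2_idx = 2
  bottom 4 bits -> offset = 11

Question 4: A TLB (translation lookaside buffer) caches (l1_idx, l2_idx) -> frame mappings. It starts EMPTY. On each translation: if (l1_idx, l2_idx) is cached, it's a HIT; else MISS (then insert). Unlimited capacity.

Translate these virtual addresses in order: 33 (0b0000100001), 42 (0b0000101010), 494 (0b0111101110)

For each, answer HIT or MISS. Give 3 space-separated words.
vaddr=33: (0,2) not in TLB -> MISS, insert
vaddr=42: (0,2) in TLB -> HIT
vaddr=494: (3,6) not in TLB -> MISS, insert

Answer: MISS HIT MISS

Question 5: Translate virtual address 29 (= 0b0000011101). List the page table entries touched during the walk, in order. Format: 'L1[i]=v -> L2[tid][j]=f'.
vaddr = 29 = 0b0000011101
Split: l1_idx=0, l2_idx=1, offset=13

Answer: L1[0]=1 -> L2[1][1]=7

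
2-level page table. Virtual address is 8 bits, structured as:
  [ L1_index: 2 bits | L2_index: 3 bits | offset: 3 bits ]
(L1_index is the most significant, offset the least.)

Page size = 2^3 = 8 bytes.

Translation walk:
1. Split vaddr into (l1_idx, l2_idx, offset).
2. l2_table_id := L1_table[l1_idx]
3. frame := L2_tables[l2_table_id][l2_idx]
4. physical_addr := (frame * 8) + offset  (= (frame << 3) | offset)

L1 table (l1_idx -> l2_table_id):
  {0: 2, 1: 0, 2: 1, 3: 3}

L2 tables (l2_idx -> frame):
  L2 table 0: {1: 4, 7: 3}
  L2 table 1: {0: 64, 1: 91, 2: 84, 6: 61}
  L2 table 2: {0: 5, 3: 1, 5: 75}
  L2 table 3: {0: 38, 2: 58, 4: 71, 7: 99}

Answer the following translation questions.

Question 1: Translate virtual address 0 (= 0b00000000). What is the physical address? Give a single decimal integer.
vaddr = 0 = 0b00000000
Split: l1_idx=0, l2_idx=0, offset=0
L1[0] = 2
L2[2][0] = 5
paddr = 5 * 8 + 0 = 40

Answer: 40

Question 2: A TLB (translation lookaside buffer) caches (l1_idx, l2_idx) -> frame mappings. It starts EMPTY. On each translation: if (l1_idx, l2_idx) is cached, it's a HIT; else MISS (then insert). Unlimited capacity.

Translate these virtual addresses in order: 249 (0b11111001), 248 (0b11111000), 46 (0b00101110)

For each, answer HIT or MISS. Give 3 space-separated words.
vaddr=249: (3,7) not in TLB -> MISS, insert
vaddr=248: (3,7) in TLB -> HIT
vaddr=46: (0,5) not in TLB -> MISS, insert

Answer: MISS HIT MISS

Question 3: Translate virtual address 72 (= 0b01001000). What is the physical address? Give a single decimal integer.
Answer: 32

Derivation:
vaddr = 72 = 0b01001000
Split: l1_idx=1, l2_idx=1, offset=0
L1[1] = 0
L2[0][1] = 4
paddr = 4 * 8 + 0 = 32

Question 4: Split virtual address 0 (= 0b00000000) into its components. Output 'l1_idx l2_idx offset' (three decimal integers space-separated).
vaddr = 0 = 0b00000000
  top 2 bits -> l1_idx = 0
  next 3 bits -> l2_idx = 0
  bottom 3 bits -> offset = 0

Answer: 0 0 0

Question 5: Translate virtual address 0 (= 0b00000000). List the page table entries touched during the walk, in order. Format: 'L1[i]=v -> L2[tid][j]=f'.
vaddr = 0 = 0b00000000
Split: l1_idx=0, l2_idx=0, offset=0

Answer: L1[0]=2 -> L2[2][0]=5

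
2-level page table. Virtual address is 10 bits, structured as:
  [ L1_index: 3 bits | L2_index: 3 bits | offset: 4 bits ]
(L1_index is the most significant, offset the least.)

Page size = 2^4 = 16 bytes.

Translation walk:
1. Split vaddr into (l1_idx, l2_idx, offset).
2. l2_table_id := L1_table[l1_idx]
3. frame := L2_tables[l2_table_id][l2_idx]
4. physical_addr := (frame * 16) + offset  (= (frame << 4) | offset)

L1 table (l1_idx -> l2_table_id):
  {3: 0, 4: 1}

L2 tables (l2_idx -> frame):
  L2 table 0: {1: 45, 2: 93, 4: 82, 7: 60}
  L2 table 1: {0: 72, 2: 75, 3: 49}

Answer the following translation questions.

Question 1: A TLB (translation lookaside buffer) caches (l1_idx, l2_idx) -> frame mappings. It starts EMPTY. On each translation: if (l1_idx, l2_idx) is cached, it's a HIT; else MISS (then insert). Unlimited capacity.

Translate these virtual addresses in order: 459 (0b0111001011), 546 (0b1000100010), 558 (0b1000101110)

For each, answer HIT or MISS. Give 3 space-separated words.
vaddr=459: (3,4) not in TLB -> MISS, insert
vaddr=546: (4,2) not in TLB -> MISS, insert
vaddr=558: (4,2) in TLB -> HIT

Answer: MISS MISS HIT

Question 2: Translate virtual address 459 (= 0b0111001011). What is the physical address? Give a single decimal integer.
Answer: 1323

Derivation:
vaddr = 459 = 0b0111001011
Split: l1_idx=3, l2_idx=4, offset=11
L1[3] = 0
L2[0][4] = 82
paddr = 82 * 16 + 11 = 1323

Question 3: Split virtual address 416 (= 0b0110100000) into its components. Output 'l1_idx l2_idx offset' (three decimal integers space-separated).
Answer: 3 2 0

Derivation:
vaddr = 416 = 0b0110100000
  top 3 bits -> l1_idx = 3
  next 3 bits -> l2_idx = 2
  bottom 4 bits -> offset = 0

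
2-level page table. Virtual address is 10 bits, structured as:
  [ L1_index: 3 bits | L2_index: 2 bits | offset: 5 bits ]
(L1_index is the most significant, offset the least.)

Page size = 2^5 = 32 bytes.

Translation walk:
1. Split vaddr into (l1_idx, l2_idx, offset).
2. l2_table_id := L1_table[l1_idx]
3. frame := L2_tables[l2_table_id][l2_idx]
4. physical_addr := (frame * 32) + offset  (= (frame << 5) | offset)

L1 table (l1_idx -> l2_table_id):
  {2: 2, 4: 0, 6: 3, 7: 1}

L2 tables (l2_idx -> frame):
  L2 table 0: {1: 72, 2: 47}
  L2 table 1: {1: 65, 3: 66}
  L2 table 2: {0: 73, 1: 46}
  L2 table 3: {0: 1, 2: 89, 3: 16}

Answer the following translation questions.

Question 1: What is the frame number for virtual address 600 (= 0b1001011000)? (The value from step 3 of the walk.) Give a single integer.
Answer: 47

Derivation:
vaddr = 600: l1_idx=4, l2_idx=2
L1[4] = 0; L2[0][2] = 47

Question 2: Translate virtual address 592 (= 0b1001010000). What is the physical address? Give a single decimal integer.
vaddr = 592 = 0b1001010000
Split: l1_idx=4, l2_idx=2, offset=16
L1[4] = 0
L2[0][2] = 47
paddr = 47 * 32 + 16 = 1520

Answer: 1520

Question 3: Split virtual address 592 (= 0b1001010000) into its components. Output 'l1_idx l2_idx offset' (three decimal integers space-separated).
Answer: 4 2 16

Derivation:
vaddr = 592 = 0b1001010000
  top 3 bits -> l1_idx = 4
  next 2 bits -> l2_idx = 2
  bottom 5 bits -> offset = 16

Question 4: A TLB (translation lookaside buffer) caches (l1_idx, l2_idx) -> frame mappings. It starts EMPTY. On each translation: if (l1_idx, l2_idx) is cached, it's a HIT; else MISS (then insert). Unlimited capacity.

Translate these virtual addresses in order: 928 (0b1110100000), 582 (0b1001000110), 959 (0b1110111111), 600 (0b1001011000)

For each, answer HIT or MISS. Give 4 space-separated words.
vaddr=928: (7,1) not in TLB -> MISS, insert
vaddr=582: (4,2) not in TLB -> MISS, insert
vaddr=959: (7,1) in TLB -> HIT
vaddr=600: (4,2) in TLB -> HIT

Answer: MISS MISS HIT HIT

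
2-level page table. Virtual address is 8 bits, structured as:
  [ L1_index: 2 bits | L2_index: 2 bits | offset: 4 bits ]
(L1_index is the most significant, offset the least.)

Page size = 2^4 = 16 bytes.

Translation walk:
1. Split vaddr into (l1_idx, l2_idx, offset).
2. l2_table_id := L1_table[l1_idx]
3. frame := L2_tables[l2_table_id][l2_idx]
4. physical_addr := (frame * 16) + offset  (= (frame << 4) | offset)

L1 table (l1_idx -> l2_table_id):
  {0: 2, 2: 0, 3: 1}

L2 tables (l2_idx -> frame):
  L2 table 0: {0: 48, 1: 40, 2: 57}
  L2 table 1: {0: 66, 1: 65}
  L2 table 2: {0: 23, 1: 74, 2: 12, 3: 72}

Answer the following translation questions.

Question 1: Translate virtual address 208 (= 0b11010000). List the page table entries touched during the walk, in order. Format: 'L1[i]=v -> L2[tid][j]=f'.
Answer: L1[3]=1 -> L2[1][1]=65

Derivation:
vaddr = 208 = 0b11010000
Split: l1_idx=3, l2_idx=1, offset=0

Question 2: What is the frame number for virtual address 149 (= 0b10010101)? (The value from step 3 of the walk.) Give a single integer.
Answer: 40

Derivation:
vaddr = 149: l1_idx=2, l2_idx=1
L1[2] = 0; L2[0][1] = 40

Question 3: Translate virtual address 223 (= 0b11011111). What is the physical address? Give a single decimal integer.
Answer: 1055

Derivation:
vaddr = 223 = 0b11011111
Split: l1_idx=3, l2_idx=1, offset=15
L1[3] = 1
L2[1][1] = 65
paddr = 65 * 16 + 15 = 1055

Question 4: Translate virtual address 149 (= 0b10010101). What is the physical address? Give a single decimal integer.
vaddr = 149 = 0b10010101
Split: l1_idx=2, l2_idx=1, offset=5
L1[2] = 0
L2[0][1] = 40
paddr = 40 * 16 + 5 = 645

Answer: 645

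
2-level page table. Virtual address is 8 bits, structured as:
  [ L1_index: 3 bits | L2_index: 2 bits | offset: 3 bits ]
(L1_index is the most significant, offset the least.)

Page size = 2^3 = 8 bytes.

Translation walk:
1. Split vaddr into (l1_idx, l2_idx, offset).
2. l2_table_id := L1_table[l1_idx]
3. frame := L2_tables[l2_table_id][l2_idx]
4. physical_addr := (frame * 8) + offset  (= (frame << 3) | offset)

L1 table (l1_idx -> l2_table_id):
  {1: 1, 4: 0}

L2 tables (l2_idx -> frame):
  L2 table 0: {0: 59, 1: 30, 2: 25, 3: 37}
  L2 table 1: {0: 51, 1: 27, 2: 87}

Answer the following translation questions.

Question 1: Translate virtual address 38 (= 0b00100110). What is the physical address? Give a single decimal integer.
vaddr = 38 = 0b00100110
Split: l1_idx=1, l2_idx=0, offset=6
L1[1] = 1
L2[1][0] = 51
paddr = 51 * 8 + 6 = 414

Answer: 414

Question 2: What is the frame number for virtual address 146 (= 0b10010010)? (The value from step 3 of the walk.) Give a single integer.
vaddr = 146: l1_idx=4, l2_idx=2
L1[4] = 0; L2[0][2] = 25

Answer: 25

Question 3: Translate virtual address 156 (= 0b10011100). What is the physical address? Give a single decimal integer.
vaddr = 156 = 0b10011100
Split: l1_idx=4, l2_idx=3, offset=4
L1[4] = 0
L2[0][3] = 37
paddr = 37 * 8 + 4 = 300

Answer: 300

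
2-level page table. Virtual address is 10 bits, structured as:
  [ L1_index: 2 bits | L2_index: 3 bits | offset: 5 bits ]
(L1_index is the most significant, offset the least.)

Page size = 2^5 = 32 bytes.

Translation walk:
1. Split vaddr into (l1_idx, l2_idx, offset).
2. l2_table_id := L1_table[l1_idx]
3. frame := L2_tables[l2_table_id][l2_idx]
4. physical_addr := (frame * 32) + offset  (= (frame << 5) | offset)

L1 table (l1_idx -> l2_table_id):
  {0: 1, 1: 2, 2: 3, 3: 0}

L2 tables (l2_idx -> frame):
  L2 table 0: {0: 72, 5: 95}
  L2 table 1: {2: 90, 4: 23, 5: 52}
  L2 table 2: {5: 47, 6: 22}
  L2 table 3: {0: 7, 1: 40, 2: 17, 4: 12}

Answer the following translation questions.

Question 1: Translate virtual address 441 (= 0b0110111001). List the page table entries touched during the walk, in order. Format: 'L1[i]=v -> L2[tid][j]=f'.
vaddr = 441 = 0b0110111001
Split: l1_idx=1, l2_idx=5, offset=25

Answer: L1[1]=2 -> L2[2][5]=47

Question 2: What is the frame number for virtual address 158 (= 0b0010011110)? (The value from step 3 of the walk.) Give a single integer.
Answer: 23

Derivation:
vaddr = 158: l1_idx=0, l2_idx=4
L1[0] = 1; L2[1][4] = 23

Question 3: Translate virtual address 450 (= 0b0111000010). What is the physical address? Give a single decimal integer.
Answer: 706

Derivation:
vaddr = 450 = 0b0111000010
Split: l1_idx=1, l2_idx=6, offset=2
L1[1] = 2
L2[2][6] = 22
paddr = 22 * 32 + 2 = 706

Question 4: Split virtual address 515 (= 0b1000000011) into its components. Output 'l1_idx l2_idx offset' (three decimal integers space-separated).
Answer: 2 0 3

Derivation:
vaddr = 515 = 0b1000000011
  top 2 bits -> l1_idx = 2
  next 3 bits -> l2_idx = 0
  bottom 5 bits -> offset = 3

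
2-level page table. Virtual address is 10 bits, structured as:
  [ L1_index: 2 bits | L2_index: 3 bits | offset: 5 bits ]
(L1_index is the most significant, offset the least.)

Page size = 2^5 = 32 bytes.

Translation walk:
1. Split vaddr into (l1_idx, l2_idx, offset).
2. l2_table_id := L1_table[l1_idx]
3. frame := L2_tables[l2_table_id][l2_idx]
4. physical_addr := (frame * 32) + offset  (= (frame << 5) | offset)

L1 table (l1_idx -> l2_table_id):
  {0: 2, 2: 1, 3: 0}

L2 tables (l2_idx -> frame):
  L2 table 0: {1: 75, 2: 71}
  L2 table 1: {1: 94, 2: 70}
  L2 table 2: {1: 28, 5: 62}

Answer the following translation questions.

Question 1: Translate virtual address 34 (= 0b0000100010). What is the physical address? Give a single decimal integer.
vaddr = 34 = 0b0000100010
Split: l1_idx=0, l2_idx=1, offset=2
L1[0] = 2
L2[2][1] = 28
paddr = 28 * 32 + 2 = 898

Answer: 898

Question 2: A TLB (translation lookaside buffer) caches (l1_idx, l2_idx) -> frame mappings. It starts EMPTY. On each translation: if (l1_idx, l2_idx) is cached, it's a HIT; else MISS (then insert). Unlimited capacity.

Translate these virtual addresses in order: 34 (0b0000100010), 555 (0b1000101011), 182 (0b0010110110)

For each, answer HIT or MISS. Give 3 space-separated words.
vaddr=34: (0,1) not in TLB -> MISS, insert
vaddr=555: (2,1) not in TLB -> MISS, insert
vaddr=182: (0,5) not in TLB -> MISS, insert

Answer: MISS MISS MISS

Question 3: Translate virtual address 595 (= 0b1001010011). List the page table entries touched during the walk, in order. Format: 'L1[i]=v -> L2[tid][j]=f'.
Answer: L1[2]=1 -> L2[1][2]=70

Derivation:
vaddr = 595 = 0b1001010011
Split: l1_idx=2, l2_idx=2, offset=19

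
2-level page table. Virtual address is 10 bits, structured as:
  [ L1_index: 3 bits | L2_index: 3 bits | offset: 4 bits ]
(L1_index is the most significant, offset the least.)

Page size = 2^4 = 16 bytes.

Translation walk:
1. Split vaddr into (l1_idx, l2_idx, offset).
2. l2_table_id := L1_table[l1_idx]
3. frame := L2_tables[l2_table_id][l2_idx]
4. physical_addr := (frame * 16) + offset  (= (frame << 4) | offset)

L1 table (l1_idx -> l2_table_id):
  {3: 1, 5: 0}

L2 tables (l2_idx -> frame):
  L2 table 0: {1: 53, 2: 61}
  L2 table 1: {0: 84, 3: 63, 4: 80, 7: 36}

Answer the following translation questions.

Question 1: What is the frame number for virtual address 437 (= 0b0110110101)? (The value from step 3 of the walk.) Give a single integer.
vaddr = 437: l1_idx=3, l2_idx=3
L1[3] = 1; L2[1][3] = 63

Answer: 63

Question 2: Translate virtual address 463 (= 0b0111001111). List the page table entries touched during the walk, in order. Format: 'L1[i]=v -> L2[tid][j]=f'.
vaddr = 463 = 0b0111001111
Split: l1_idx=3, l2_idx=4, offset=15

Answer: L1[3]=1 -> L2[1][4]=80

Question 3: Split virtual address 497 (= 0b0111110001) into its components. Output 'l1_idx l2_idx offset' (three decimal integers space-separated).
vaddr = 497 = 0b0111110001
  top 3 bits -> l1_idx = 3
  next 3 bits -> l2_idx = 7
  bottom 4 bits -> offset = 1

Answer: 3 7 1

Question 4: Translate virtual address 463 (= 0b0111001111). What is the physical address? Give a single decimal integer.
vaddr = 463 = 0b0111001111
Split: l1_idx=3, l2_idx=4, offset=15
L1[3] = 1
L2[1][4] = 80
paddr = 80 * 16 + 15 = 1295

Answer: 1295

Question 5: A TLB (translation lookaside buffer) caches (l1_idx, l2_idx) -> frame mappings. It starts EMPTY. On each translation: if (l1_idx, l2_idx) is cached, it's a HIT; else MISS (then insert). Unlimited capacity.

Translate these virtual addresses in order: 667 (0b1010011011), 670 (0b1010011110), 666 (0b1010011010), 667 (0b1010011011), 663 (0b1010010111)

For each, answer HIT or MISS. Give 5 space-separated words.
Answer: MISS HIT HIT HIT HIT

Derivation:
vaddr=667: (5,1) not in TLB -> MISS, insert
vaddr=670: (5,1) in TLB -> HIT
vaddr=666: (5,1) in TLB -> HIT
vaddr=667: (5,1) in TLB -> HIT
vaddr=663: (5,1) in TLB -> HIT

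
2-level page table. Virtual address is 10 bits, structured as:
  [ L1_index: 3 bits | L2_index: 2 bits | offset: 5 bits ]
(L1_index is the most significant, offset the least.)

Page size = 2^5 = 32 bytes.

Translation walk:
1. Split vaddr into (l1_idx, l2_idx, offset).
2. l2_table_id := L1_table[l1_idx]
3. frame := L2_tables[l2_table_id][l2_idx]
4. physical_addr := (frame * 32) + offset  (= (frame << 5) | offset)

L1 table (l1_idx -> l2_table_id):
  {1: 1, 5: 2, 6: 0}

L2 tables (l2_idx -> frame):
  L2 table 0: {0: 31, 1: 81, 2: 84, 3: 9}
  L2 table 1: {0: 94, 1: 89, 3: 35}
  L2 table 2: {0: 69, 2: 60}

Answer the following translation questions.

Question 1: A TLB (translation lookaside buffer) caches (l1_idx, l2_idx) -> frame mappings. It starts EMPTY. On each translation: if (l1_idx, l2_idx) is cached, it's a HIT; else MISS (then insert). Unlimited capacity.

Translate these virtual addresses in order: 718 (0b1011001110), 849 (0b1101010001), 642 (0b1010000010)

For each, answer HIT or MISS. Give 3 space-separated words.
vaddr=718: (5,2) not in TLB -> MISS, insert
vaddr=849: (6,2) not in TLB -> MISS, insert
vaddr=642: (5,0) not in TLB -> MISS, insert

Answer: MISS MISS MISS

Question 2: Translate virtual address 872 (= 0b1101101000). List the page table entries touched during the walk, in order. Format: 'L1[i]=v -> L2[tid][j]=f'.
vaddr = 872 = 0b1101101000
Split: l1_idx=6, l2_idx=3, offset=8

Answer: L1[6]=0 -> L2[0][3]=9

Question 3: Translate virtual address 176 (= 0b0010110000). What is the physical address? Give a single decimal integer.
Answer: 2864

Derivation:
vaddr = 176 = 0b0010110000
Split: l1_idx=1, l2_idx=1, offset=16
L1[1] = 1
L2[1][1] = 89
paddr = 89 * 32 + 16 = 2864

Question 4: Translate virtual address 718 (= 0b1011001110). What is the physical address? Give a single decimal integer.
Answer: 1934

Derivation:
vaddr = 718 = 0b1011001110
Split: l1_idx=5, l2_idx=2, offset=14
L1[5] = 2
L2[2][2] = 60
paddr = 60 * 32 + 14 = 1934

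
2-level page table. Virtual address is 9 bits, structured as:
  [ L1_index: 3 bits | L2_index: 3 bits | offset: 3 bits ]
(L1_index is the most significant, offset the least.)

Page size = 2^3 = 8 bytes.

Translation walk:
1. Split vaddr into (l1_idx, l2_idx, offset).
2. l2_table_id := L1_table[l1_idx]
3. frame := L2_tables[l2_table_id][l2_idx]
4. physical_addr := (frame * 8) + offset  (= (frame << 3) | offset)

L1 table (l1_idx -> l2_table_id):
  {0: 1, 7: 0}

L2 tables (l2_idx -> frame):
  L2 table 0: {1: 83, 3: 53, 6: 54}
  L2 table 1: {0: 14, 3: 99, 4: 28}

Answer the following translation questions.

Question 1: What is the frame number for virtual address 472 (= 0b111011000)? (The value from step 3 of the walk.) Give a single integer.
Answer: 53

Derivation:
vaddr = 472: l1_idx=7, l2_idx=3
L1[7] = 0; L2[0][3] = 53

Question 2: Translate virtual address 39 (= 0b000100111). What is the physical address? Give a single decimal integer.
Answer: 231

Derivation:
vaddr = 39 = 0b000100111
Split: l1_idx=0, l2_idx=4, offset=7
L1[0] = 1
L2[1][4] = 28
paddr = 28 * 8 + 7 = 231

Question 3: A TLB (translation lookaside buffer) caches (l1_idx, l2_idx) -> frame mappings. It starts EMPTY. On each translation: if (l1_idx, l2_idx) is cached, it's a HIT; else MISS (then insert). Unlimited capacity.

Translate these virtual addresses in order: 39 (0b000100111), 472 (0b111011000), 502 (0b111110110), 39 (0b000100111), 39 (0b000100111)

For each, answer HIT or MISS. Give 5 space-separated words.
vaddr=39: (0,4) not in TLB -> MISS, insert
vaddr=472: (7,3) not in TLB -> MISS, insert
vaddr=502: (7,6) not in TLB -> MISS, insert
vaddr=39: (0,4) in TLB -> HIT
vaddr=39: (0,4) in TLB -> HIT

Answer: MISS MISS MISS HIT HIT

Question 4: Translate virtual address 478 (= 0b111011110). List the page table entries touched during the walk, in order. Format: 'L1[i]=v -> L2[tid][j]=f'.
vaddr = 478 = 0b111011110
Split: l1_idx=7, l2_idx=3, offset=6

Answer: L1[7]=0 -> L2[0][3]=53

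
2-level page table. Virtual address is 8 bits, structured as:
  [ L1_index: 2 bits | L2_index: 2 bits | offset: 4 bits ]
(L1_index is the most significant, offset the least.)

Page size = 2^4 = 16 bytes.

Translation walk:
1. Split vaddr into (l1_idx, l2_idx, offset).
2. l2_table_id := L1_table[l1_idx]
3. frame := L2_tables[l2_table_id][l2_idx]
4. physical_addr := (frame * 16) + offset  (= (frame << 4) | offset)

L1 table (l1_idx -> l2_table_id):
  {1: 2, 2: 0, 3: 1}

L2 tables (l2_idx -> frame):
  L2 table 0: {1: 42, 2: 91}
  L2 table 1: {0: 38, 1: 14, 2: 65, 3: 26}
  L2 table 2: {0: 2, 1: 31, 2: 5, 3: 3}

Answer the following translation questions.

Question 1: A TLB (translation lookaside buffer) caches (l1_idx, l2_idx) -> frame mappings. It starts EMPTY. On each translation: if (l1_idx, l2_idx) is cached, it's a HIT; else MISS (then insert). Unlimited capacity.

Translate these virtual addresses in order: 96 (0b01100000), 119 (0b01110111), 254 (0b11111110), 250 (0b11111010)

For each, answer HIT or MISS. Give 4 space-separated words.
Answer: MISS MISS MISS HIT

Derivation:
vaddr=96: (1,2) not in TLB -> MISS, insert
vaddr=119: (1,3) not in TLB -> MISS, insert
vaddr=254: (3,3) not in TLB -> MISS, insert
vaddr=250: (3,3) in TLB -> HIT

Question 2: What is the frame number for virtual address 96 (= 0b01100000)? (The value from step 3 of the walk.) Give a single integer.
Answer: 5

Derivation:
vaddr = 96: l1_idx=1, l2_idx=2
L1[1] = 2; L2[2][2] = 5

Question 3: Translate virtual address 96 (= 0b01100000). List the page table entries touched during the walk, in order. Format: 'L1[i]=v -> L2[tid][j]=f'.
vaddr = 96 = 0b01100000
Split: l1_idx=1, l2_idx=2, offset=0

Answer: L1[1]=2 -> L2[2][2]=5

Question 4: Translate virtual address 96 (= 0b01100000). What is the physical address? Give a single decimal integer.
Answer: 80

Derivation:
vaddr = 96 = 0b01100000
Split: l1_idx=1, l2_idx=2, offset=0
L1[1] = 2
L2[2][2] = 5
paddr = 5 * 16 + 0 = 80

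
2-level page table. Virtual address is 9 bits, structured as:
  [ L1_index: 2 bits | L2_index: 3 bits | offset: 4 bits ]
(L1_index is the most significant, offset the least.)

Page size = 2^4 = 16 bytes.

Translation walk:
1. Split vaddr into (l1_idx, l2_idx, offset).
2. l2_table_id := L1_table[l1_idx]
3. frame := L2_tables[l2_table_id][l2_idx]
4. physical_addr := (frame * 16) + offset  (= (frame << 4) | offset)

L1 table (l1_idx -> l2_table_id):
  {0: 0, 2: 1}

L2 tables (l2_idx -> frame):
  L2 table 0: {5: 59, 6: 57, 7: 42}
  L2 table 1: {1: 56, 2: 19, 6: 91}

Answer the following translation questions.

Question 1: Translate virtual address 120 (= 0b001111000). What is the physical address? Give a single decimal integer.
Answer: 680

Derivation:
vaddr = 120 = 0b001111000
Split: l1_idx=0, l2_idx=7, offset=8
L1[0] = 0
L2[0][7] = 42
paddr = 42 * 16 + 8 = 680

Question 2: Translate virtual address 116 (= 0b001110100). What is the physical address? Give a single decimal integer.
Answer: 676

Derivation:
vaddr = 116 = 0b001110100
Split: l1_idx=0, l2_idx=7, offset=4
L1[0] = 0
L2[0][7] = 42
paddr = 42 * 16 + 4 = 676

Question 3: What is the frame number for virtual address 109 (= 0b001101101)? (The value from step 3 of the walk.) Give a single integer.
Answer: 57

Derivation:
vaddr = 109: l1_idx=0, l2_idx=6
L1[0] = 0; L2[0][6] = 57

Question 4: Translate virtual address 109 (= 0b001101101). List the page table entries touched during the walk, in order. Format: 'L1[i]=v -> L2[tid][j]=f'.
vaddr = 109 = 0b001101101
Split: l1_idx=0, l2_idx=6, offset=13

Answer: L1[0]=0 -> L2[0][6]=57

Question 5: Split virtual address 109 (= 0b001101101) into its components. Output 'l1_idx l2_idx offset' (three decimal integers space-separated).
vaddr = 109 = 0b001101101
  top 2 bits -> l1_idx = 0
  next 3 bits -> l2_idx = 6
  bottom 4 bits -> offset = 13

Answer: 0 6 13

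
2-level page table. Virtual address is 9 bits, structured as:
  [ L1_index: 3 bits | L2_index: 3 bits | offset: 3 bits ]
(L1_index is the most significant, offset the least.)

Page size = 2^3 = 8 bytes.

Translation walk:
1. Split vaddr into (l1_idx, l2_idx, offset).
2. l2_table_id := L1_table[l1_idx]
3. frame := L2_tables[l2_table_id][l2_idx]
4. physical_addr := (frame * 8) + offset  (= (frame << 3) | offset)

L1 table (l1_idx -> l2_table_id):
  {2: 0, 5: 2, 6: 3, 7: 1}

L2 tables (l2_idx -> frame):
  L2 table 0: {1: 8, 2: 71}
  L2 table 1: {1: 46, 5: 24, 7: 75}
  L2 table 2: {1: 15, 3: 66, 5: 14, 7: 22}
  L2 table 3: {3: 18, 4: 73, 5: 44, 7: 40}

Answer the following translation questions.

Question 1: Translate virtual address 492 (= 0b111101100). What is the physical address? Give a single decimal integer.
Answer: 196

Derivation:
vaddr = 492 = 0b111101100
Split: l1_idx=7, l2_idx=5, offset=4
L1[7] = 1
L2[1][5] = 24
paddr = 24 * 8 + 4 = 196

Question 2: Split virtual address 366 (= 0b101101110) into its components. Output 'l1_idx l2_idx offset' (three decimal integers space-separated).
vaddr = 366 = 0b101101110
  top 3 bits -> l1_idx = 5
  next 3 bits -> l2_idx = 5
  bottom 3 bits -> offset = 6

Answer: 5 5 6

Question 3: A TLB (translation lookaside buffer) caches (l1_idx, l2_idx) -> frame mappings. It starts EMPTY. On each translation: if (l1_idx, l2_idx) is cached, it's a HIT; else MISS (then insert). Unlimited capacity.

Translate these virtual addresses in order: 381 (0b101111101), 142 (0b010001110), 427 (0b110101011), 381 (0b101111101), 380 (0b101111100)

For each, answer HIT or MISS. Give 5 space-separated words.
vaddr=381: (5,7) not in TLB -> MISS, insert
vaddr=142: (2,1) not in TLB -> MISS, insert
vaddr=427: (6,5) not in TLB -> MISS, insert
vaddr=381: (5,7) in TLB -> HIT
vaddr=380: (5,7) in TLB -> HIT

Answer: MISS MISS MISS HIT HIT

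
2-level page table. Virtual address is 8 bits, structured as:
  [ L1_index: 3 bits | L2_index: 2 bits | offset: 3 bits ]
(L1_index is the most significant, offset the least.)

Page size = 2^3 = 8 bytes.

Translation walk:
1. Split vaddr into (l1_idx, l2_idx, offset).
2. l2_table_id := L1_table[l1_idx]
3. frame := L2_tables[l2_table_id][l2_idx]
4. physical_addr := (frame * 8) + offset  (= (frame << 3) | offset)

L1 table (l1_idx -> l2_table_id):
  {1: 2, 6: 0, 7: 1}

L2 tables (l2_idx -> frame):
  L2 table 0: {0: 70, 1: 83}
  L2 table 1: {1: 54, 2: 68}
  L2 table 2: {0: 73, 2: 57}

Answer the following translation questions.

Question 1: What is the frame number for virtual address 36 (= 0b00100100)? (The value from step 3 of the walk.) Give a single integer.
vaddr = 36: l1_idx=1, l2_idx=0
L1[1] = 2; L2[2][0] = 73

Answer: 73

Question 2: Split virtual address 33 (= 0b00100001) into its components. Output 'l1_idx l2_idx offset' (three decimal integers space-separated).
Answer: 1 0 1

Derivation:
vaddr = 33 = 0b00100001
  top 3 bits -> l1_idx = 1
  next 2 bits -> l2_idx = 0
  bottom 3 bits -> offset = 1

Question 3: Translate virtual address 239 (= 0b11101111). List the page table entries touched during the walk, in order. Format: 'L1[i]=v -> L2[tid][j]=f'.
vaddr = 239 = 0b11101111
Split: l1_idx=7, l2_idx=1, offset=7

Answer: L1[7]=1 -> L2[1][1]=54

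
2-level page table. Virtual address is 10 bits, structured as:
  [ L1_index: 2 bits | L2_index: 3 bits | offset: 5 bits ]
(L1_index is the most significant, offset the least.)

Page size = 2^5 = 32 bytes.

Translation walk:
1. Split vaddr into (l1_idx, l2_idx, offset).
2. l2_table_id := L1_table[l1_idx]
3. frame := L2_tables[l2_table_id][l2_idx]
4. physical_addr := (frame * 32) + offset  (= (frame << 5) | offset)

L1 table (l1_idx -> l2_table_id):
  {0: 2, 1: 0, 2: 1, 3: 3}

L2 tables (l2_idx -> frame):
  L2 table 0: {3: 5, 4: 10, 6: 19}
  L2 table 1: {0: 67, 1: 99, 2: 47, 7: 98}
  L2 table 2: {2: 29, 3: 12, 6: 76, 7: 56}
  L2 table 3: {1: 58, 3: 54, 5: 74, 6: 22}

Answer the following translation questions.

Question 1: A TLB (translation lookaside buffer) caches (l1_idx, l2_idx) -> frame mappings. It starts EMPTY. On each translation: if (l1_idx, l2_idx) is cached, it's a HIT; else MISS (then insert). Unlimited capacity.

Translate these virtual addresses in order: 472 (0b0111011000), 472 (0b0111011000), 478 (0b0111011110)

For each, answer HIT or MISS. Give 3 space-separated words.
Answer: MISS HIT HIT

Derivation:
vaddr=472: (1,6) not in TLB -> MISS, insert
vaddr=472: (1,6) in TLB -> HIT
vaddr=478: (1,6) in TLB -> HIT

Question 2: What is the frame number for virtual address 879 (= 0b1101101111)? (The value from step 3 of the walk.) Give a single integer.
vaddr = 879: l1_idx=3, l2_idx=3
L1[3] = 3; L2[3][3] = 54

Answer: 54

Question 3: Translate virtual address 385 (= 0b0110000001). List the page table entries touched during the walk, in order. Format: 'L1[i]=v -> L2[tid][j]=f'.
Answer: L1[1]=0 -> L2[0][4]=10

Derivation:
vaddr = 385 = 0b0110000001
Split: l1_idx=1, l2_idx=4, offset=1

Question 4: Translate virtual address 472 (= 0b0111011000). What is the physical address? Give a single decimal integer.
Answer: 632

Derivation:
vaddr = 472 = 0b0111011000
Split: l1_idx=1, l2_idx=6, offset=24
L1[1] = 0
L2[0][6] = 19
paddr = 19 * 32 + 24 = 632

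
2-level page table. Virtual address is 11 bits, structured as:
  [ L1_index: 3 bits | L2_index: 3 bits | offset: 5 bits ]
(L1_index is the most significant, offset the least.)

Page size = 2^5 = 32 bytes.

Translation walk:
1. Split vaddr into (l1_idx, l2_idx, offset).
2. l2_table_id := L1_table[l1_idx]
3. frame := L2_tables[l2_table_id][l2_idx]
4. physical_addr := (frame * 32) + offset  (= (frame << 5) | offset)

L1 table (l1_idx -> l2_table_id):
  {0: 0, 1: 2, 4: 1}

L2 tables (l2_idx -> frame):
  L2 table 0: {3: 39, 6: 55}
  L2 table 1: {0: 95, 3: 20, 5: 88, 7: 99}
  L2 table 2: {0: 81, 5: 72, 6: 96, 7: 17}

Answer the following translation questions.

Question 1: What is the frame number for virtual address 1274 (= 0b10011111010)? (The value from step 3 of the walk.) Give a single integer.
vaddr = 1274: l1_idx=4, l2_idx=7
L1[4] = 1; L2[1][7] = 99

Answer: 99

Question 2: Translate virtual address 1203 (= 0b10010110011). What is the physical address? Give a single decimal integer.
vaddr = 1203 = 0b10010110011
Split: l1_idx=4, l2_idx=5, offset=19
L1[4] = 1
L2[1][5] = 88
paddr = 88 * 32 + 19 = 2835

Answer: 2835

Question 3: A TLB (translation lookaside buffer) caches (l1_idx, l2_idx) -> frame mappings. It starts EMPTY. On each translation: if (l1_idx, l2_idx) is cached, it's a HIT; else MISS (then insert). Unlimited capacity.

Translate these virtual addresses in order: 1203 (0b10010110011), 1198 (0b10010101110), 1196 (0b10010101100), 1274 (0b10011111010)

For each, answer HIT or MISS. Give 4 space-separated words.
vaddr=1203: (4,5) not in TLB -> MISS, insert
vaddr=1198: (4,5) in TLB -> HIT
vaddr=1196: (4,5) in TLB -> HIT
vaddr=1274: (4,7) not in TLB -> MISS, insert

Answer: MISS HIT HIT MISS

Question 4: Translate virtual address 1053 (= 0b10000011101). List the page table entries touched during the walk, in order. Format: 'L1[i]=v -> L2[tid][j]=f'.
vaddr = 1053 = 0b10000011101
Split: l1_idx=4, l2_idx=0, offset=29

Answer: L1[4]=1 -> L2[1][0]=95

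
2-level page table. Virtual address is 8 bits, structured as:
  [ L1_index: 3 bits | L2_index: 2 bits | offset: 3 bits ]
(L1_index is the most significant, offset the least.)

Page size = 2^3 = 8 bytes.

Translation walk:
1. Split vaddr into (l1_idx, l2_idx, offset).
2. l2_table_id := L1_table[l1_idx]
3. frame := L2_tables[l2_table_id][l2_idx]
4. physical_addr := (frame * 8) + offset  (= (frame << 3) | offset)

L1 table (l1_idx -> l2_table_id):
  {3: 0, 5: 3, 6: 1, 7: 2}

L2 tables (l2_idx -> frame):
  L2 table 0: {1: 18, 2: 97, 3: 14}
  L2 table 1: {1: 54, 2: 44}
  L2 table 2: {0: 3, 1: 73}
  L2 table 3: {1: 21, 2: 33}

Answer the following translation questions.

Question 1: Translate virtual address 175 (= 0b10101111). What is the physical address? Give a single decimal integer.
vaddr = 175 = 0b10101111
Split: l1_idx=5, l2_idx=1, offset=7
L1[5] = 3
L2[3][1] = 21
paddr = 21 * 8 + 7 = 175

Answer: 175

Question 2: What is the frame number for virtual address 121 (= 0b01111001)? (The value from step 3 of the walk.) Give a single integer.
vaddr = 121: l1_idx=3, l2_idx=3
L1[3] = 0; L2[0][3] = 14

Answer: 14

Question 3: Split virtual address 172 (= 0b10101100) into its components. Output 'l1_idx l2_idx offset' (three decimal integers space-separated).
Answer: 5 1 4

Derivation:
vaddr = 172 = 0b10101100
  top 3 bits -> l1_idx = 5
  next 2 bits -> l2_idx = 1
  bottom 3 bits -> offset = 4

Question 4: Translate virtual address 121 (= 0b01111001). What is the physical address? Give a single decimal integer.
vaddr = 121 = 0b01111001
Split: l1_idx=3, l2_idx=3, offset=1
L1[3] = 0
L2[0][3] = 14
paddr = 14 * 8 + 1 = 113

Answer: 113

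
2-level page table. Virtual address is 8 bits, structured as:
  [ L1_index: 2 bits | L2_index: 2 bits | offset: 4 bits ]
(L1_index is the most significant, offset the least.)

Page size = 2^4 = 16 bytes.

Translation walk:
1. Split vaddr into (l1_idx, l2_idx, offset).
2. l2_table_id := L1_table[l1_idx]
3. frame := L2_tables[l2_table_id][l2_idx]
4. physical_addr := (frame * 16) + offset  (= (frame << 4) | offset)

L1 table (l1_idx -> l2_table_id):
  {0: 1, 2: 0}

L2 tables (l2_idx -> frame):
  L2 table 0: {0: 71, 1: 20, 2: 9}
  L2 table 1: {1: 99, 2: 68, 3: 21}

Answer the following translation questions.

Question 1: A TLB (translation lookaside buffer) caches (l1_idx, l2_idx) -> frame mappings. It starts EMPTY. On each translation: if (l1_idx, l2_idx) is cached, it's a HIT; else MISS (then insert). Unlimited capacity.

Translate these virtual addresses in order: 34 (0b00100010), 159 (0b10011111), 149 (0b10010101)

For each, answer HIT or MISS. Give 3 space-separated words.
vaddr=34: (0,2) not in TLB -> MISS, insert
vaddr=159: (2,1) not in TLB -> MISS, insert
vaddr=149: (2,1) in TLB -> HIT

Answer: MISS MISS HIT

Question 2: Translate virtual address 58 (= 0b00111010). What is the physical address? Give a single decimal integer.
Answer: 346

Derivation:
vaddr = 58 = 0b00111010
Split: l1_idx=0, l2_idx=3, offset=10
L1[0] = 1
L2[1][3] = 21
paddr = 21 * 16 + 10 = 346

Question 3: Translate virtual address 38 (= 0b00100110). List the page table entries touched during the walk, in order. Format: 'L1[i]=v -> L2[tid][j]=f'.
Answer: L1[0]=1 -> L2[1][2]=68

Derivation:
vaddr = 38 = 0b00100110
Split: l1_idx=0, l2_idx=2, offset=6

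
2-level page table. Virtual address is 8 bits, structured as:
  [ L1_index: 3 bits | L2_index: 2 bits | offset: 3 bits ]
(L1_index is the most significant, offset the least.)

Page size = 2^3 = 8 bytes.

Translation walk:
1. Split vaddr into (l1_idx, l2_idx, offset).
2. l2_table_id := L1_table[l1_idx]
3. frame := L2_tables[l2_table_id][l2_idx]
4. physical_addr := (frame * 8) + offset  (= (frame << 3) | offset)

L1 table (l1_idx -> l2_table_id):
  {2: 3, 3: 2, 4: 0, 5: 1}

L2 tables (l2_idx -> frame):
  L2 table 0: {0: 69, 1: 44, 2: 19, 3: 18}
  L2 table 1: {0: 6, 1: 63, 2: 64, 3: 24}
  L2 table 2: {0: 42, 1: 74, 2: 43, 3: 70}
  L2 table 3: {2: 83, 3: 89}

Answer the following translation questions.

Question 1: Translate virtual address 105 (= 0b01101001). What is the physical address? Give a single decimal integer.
vaddr = 105 = 0b01101001
Split: l1_idx=3, l2_idx=1, offset=1
L1[3] = 2
L2[2][1] = 74
paddr = 74 * 8 + 1 = 593

Answer: 593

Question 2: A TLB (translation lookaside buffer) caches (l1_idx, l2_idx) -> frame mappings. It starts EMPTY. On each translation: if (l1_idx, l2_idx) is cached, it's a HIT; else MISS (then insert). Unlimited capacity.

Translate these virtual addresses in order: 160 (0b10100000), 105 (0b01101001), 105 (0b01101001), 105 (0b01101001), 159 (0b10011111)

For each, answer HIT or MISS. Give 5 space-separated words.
Answer: MISS MISS HIT HIT MISS

Derivation:
vaddr=160: (5,0) not in TLB -> MISS, insert
vaddr=105: (3,1) not in TLB -> MISS, insert
vaddr=105: (3,1) in TLB -> HIT
vaddr=105: (3,1) in TLB -> HIT
vaddr=159: (4,3) not in TLB -> MISS, insert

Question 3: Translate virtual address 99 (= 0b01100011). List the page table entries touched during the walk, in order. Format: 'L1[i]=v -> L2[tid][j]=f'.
Answer: L1[3]=2 -> L2[2][0]=42

Derivation:
vaddr = 99 = 0b01100011
Split: l1_idx=3, l2_idx=0, offset=3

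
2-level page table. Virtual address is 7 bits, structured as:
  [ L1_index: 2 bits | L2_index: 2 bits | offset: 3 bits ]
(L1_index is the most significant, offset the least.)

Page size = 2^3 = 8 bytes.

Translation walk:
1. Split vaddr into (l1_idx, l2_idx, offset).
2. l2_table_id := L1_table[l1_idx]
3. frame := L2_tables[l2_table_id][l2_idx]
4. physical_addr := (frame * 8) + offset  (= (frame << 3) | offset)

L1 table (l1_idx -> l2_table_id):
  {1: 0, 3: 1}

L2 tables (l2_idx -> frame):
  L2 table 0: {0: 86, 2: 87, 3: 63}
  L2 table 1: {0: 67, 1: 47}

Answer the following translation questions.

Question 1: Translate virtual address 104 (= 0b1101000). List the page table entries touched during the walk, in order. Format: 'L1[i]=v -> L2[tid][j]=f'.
vaddr = 104 = 0b1101000
Split: l1_idx=3, l2_idx=1, offset=0

Answer: L1[3]=1 -> L2[1][1]=47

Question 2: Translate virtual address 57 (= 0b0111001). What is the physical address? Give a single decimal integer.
vaddr = 57 = 0b0111001
Split: l1_idx=1, l2_idx=3, offset=1
L1[1] = 0
L2[0][3] = 63
paddr = 63 * 8 + 1 = 505

Answer: 505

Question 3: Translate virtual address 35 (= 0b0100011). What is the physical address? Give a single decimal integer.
Answer: 691

Derivation:
vaddr = 35 = 0b0100011
Split: l1_idx=1, l2_idx=0, offset=3
L1[1] = 0
L2[0][0] = 86
paddr = 86 * 8 + 3 = 691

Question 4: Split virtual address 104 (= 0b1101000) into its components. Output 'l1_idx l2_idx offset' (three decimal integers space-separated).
Answer: 3 1 0

Derivation:
vaddr = 104 = 0b1101000
  top 2 bits -> l1_idx = 3
  next 2 bits -> l2_idx = 1
  bottom 3 bits -> offset = 0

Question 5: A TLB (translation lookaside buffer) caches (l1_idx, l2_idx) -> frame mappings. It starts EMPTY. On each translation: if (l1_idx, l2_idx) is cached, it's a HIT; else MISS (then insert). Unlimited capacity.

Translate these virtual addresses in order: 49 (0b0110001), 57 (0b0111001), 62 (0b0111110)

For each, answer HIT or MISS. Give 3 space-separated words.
Answer: MISS MISS HIT

Derivation:
vaddr=49: (1,2) not in TLB -> MISS, insert
vaddr=57: (1,3) not in TLB -> MISS, insert
vaddr=62: (1,3) in TLB -> HIT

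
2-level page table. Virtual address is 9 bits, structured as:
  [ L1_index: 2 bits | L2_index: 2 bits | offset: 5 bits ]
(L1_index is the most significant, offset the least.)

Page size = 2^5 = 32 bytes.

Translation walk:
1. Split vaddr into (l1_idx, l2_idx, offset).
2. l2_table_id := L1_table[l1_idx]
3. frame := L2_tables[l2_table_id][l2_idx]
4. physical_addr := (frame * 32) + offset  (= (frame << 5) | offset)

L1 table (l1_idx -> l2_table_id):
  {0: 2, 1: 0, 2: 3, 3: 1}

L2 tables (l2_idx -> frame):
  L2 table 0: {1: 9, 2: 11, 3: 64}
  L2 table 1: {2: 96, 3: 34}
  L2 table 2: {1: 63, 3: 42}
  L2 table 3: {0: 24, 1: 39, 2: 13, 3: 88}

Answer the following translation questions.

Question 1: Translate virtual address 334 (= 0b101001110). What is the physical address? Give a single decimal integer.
vaddr = 334 = 0b101001110
Split: l1_idx=2, l2_idx=2, offset=14
L1[2] = 3
L2[3][2] = 13
paddr = 13 * 32 + 14 = 430

Answer: 430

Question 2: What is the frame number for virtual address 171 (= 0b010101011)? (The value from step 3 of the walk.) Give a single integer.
vaddr = 171: l1_idx=1, l2_idx=1
L1[1] = 0; L2[0][1] = 9

Answer: 9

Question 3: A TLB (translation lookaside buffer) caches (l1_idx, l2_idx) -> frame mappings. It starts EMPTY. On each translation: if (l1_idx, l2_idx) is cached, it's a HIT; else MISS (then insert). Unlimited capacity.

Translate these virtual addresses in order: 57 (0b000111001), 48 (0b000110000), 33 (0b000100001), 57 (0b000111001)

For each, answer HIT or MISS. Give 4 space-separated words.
Answer: MISS HIT HIT HIT

Derivation:
vaddr=57: (0,1) not in TLB -> MISS, insert
vaddr=48: (0,1) in TLB -> HIT
vaddr=33: (0,1) in TLB -> HIT
vaddr=57: (0,1) in TLB -> HIT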